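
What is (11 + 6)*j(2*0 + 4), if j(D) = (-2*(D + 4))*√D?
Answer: -544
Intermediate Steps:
j(D) = √D*(-8 - 2*D) (j(D) = (-2*(4 + D))*√D = (-8 - 2*D)*√D = √D*(-8 - 2*D))
(11 + 6)*j(2*0 + 4) = (11 + 6)*(2*√(2*0 + 4)*(-4 - (2*0 + 4))) = 17*(2*√(0 + 4)*(-4 - (0 + 4))) = 17*(2*√4*(-4 - 1*4)) = 17*(2*2*(-4 - 4)) = 17*(2*2*(-8)) = 17*(-32) = -544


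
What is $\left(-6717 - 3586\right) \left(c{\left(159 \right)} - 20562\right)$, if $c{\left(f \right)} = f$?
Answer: $210212109$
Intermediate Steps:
$\left(-6717 - 3586\right) \left(c{\left(159 \right)} - 20562\right) = \left(-6717 - 3586\right) \left(159 - 20562\right) = - 10303 \left(159 - 20562\right) = \left(-10303\right) \left(-20403\right) = 210212109$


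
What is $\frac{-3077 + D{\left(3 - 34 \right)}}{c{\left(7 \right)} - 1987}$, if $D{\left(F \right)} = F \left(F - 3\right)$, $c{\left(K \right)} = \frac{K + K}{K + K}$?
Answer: $\frac{2023}{1986} \approx 1.0186$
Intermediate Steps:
$c{\left(K \right)} = 1$ ($c{\left(K \right)} = \frac{2 K}{2 K} = 2 K \frac{1}{2 K} = 1$)
$D{\left(F \right)} = F \left(-3 + F\right)$
$\frac{-3077 + D{\left(3 - 34 \right)}}{c{\left(7 \right)} - 1987} = \frac{-3077 + \left(3 - 34\right) \left(-3 + \left(3 - 34\right)\right)}{1 - 1987} = \frac{-3077 + \left(3 - 34\right) \left(-3 + \left(3 - 34\right)\right)}{-1986} = \left(-3077 - 31 \left(-3 - 31\right)\right) \left(- \frac{1}{1986}\right) = \left(-3077 - -1054\right) \left(- \frac{1}{1986}\right) = \left(-3077 + 1054\right) \left(- \frac{1}{1986}\right) = \left(-2023\right) \left(- \frac{1}{1986}\right) = \frac{2023}{1986}$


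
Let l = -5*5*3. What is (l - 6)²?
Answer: 6561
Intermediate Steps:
l = -75 (l = -25*3 = -75)
(l - 6)² = (-75 - 6)² = (-81)² = 6561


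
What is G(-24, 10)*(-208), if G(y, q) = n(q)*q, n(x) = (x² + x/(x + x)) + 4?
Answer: -217360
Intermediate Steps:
n(x) = 9/2 + x² (n(x) = (x² + x/((2*x))) + 4 = (x² + (1/(2*x))*x) + 4 = (x² + ½) + 4 = (½ + x²) + 4 = 9/2 + x²)
G(y, q) = q*(9/2 + q²) (G(y, q) = (9/2 + q²)*q = q*(9/2 + q²))
G(-24, 10)*(-208) = (10*(9/2 + 10²))*(-208) = (10*(9/2 + 100))*(-208) = (10*(209/2))*(-208) = 1045*(-208) = -217360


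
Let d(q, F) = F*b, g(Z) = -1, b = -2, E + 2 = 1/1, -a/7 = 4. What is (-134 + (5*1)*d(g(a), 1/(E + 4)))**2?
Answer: 169744/9 ≈ 18860.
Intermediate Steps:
a = -28 (a = -7*4 = -28)
E = -1 (E = -2 + 1/1 = -2 + 1 = -1)
d(q, F) = -2*F (d(q, F) = F*(-2) = -2*F)
(-134 + (5*1)*d(g(a), 1/(E + 4)))**2 = (-134 + (5*1)*(-2/(-1 + 4)))**2 = (-134 + 5*(-2/3))**2 = (-134 - 10/3)**2 = (-412/3)**2 = 169744/9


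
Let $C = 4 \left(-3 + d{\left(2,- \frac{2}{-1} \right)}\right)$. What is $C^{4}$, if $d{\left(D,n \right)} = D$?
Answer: $256$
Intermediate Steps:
$C = -4$ ($C = 4 \left(-3 + 2\right) = 4 \left(-1\right) = -4$)
$C^{4} = \left(-4\right)^{4} = 256$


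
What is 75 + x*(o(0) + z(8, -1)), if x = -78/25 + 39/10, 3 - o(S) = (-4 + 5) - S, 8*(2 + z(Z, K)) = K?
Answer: 29961/400 ≈ 74.902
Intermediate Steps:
z(Z, K) = -2 + K/8
o(S) = 2 + S (o(S) = 3 - ((-4 + 5) - S) = 3 - (1 - S) = 3 + (-1 + S) = 2 + S)
x = 39/50 (x = -78*1/25 + 39*(1/10) = -78/25 + 39/10 = 39/50 ≈ 0.78000)
75 + x*(o(0) + z(8, -1)) = 75 + 39*((2 + 0) + (-2 + (1/8)*(-1)))/50 = 75 + 39*(2 + (-2 - 1/8))/50 = 75 + 39*(2 - 17/8)/50 = 75 + (39/50)*(-1/8) = 75 - 39/400 = 29961/400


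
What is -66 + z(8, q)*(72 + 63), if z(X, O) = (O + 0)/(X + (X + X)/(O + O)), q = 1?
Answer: -921/16 ≈ -57.563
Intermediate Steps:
z(X, O) = O/(X + X/O) (z(X, O) = O/(X + (2*X)/((2*O))) = O/(X + (2*X)*(1/(2*O))) = O/(X + X/O))
-66 + z(8, q)*(72 + 63) = -66 + (1²/(8*(1 + 1)))*(72 + 63) = -66 + (1*(⅛)/2)*135 = -66 + (1*(⅛)*(½))*135 = -66 + (1/16)*135 = -66 + 135/16 = -921/16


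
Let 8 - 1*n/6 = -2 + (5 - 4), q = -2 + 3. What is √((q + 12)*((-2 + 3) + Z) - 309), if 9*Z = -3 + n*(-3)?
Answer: I*√4809/3 ≈ 23.116*I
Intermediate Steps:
q = 1
n = 54 (n = 48 - 6*(-2 + (5 - 4)) = 48 - 6*(-2 + 1) = 48 - 6*(-1) = 48 + 6 = 54)
Z = -55/3 (Z = (-3 + 54*(-3))/9 = (-3 - 162)/9 = (⅑)*(-165) = -55/3 ≈ -18.333)
√((q + 12)*((-2 + 3) + Z) - 309) = √((1 + 12)*((-2 + 3) - 55/3) - 309) = √(13*(1 - 55/3) - 309) = √(13*(-52/3) - 309) = √(-676/3 - 309) = √(-1603/3) = I*√4809/3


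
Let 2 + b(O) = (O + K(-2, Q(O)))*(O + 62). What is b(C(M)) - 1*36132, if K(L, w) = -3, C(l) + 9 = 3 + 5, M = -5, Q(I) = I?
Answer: -36378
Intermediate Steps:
C(l) = -1 (C(l) = -9 + (3 + 5) = -9 + 8 = -1)
b(O) = -2 + (-3 + O)*(62 + O) (b(O) = -2 + (O - 3)*(O + 62) = -2 + (-3 + O)*(62 + O))
b(C(M)) - 1*36132 = (-188 + (-1)² + 59*(-1)) - 1*36132 = (-188 + 1 - 59) - 36132 = -246 - 36132 = -36378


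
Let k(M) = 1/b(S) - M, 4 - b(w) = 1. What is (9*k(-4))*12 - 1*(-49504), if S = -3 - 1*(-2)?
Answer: 49972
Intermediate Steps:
S = -1 (S = -3 + 2 = -1)
b(w) = 3 (b(w) = 4 - 1*1 = 4 - 1 = 3)
k(M) = 1/3 - M
(9*k(-4))*12 - 1*(-49504) = (9*(1/3 - 1*(-4)))*12 - 1*(-49504) = (9*(1/3 + 4))*12 + 49504 = (9*(13/3))*12 + 49504 = 39*12 + 49504 = 468 + 49504 = 49972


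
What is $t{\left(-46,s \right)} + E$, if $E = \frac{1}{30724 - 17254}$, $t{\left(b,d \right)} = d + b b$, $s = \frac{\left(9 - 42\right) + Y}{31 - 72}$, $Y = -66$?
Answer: $\frac{1169936891}{552270} \approx 2118.4$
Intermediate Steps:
$s = \frac{99}{41}$ ($s = \frac{\left(9 - 42\right) - 66}{31 - 72} = \frac{-33 - 66}{-41} = \left(-99\right) \left(- \frac{1}{41}\right) = \frac{99}{41} \approx 2.4146$)
$t{\left(b,d \right)} = d + b^{2}$
$E = \frac{1}{13470} \approx 7.4239 \cdot 10^{-5}$
$t{\left(-46,s \right)} + E = \left(\frac{99}{41} + \left(-46\right)^{2}\right) + \frac{1}{13470} = \left(\frac{99}{41} + 2116\right) + \frac{1}{13470} = \frac{86855}{41} + \frac{1}{13470} = \frac{1169936891}{552270}$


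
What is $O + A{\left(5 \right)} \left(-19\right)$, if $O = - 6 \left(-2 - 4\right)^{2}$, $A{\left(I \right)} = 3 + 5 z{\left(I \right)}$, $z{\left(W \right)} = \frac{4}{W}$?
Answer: $-349$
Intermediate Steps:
$A{\left(I \right)} = 3 + \frac{20}{I}$ ($A{\left(I \right)} = 3 + 5 \frac{4}{I} = 3 + \frac{20}{I}$)
$O = -216$ ($O = - 6 \left(-6\right)^{2} = \left(-6\right) 36 = -216$)
$O + A{\left(5 \right)} \left(-19\right) = -216 + \left(3 + \frac{20}{5}\right) \left(-19\right) = -216 + \left(3 + 20 \cdot \frac{1}{5}\right) \left(-19\right) = -216 + \left(3 + 4\right) \left(-19\right) = -216 + 7 \left(-19\right) = -216 - 133 = -349$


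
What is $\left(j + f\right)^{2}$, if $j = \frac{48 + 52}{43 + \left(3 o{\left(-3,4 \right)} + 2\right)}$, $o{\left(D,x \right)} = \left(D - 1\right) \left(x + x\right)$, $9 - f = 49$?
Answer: $\frac{4579600}{2601} \approx 1760.7$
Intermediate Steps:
$f = -40$ ($f = 9 - 49 = -40$)
$o{\left(D,x \right)} = 2 x \left(-1 + D\right)$ ($o{\left(D,x \right)} = \left(-1 + D\right) 2 x = 2 x \left(-1 + D\right)$)
$j = - \frac{100}{51}$ ($j = \frac{48 + 52}{43 + \left(3 \cdot 2 \cdot 4 \left(-1 - 3\right) + 2\right)} = \frac{100}{43 + \left(3 \cdot 2 \cdot 4 \left(-4\right) + 2\right)} = \frac{100}{43 + \left(3 \left(-32\right) + 2\right)} = \frac{100}{43 + \left(-96 + 2\right)} = \frac{100}{43 - 94} = \frac{100}{-51} = 100 \left(- \frac{1}{51}\right) = - \frac{100}{51} \approx -1.9608$)
$\left(j + f\right)^{2} = \left(- \frac{100}{51} - 40\right)^{2} = \left(- \frac{2140}{51}\right)^{2} = \frac{4579600}{2601}$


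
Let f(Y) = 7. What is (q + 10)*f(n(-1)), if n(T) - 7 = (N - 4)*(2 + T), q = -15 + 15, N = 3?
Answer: 70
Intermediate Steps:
q = 0
n(T) = 5 - T (n(T) = 7 + (3 - 4)*(2 + T) = 7 - (2 + T) = 7 + (-2 - T) = 5 - T)
(q + 10)*f(n(-1)) = (0 + 10)*7 = 10*7 = 70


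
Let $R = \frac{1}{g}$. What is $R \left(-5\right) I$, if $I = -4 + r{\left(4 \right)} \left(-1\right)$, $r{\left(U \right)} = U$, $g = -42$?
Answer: $- \frac{20}{21} \approx -0.95238$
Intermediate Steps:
$I = -8$ ($I = -4 + 4 \left(-1\right) = -4 - 4 = -8$)
$R = - \frac{1}{42}$ ($R = \frac{1}{-42} = - \frac{1}{42} \approx -0.02381$)
$R \left(-5\right) I = \left(- \frac{1}{42}\right) \left(-5\right) \left(-8\right) = \frac{5}{42} \left(-8\right) = - \frac{20}{21}$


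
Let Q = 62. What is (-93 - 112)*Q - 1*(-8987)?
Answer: -3723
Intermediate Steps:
(-93 - 112)*Q - 1*(-8987) = (-93 - 112)*62 - 1*(-8987) = -205*62 + 8987 = -12710 + 8987 = -3723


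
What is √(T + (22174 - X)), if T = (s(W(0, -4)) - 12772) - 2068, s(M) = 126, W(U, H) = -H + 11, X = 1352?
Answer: 2*√1527 ≈ 78.154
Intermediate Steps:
W(U, H) = 11 - H
T = -14714 (T = (126 - 12772) - 2068 = -12646 - 2068 = -14714)
√(T + (22174 - X)) = √(-14714 + (22174 - 1*1352)) = √(-14714 + (22174 - 1352)) = √(-14714 + 20822) = √6108 = 2*√1527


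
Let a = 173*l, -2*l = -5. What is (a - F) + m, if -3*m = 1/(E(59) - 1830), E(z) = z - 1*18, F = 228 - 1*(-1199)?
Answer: -10674961/10734 ≈ -994.50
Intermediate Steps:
F = 1427 (F = 228 + 1199 = 1427)
l = 5/2 (l = -1/2*(-5) = 5/2 ≈ 2.5000)
E(z) = -18 + z (E(z) = z - 18 = -18 + z)
a = 865/2 (a = 173*(5/2) = 865/2 ≈ 432.50)
m = 1/5367 (m = -1/(3*((-18 + 59) - 1830)) = -1/(3*(41 - 1830)) = -1/3/(-1789) = -1/3*(-1/1789) = 1/5367 ≈ 0.00018632)
(a - F) + m = (865/2 - 1*1427) + 1/5367 = (865/2 - 1427) + 1/5367 = -1989/2 + 1/5367 = -10674961/10734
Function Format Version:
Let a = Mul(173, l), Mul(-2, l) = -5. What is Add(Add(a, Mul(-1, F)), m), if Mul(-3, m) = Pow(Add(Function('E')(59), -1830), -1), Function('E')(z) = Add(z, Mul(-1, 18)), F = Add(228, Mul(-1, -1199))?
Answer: Rational(-10674961, 10734) ≈ -994.50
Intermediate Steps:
F = 1427 (F = Add(228, 1199) = 1427)
l = Rational(5, 2) (l = Mul(Rational(-1, 2), -5) = Rational(5, 2) ≈ 2.5000)
Function('E')(z) = Add(-18, z) (Function('E')(z) = Add(z, -18) = Add(-18, z))
a = Rational(865, 2) (a = Mul(173, Rational(5, 2)) = Rational(865, 2) ≈ 432.50)
m = Rational(1, 5367) (m = Mul(Rational(-1, 3), Pow(Add(Add(-18, 59), -1830), -1)) = Mul(Rational(-1, 3), Pow(Add(41, -1830), -1)) = Mul(Rational(-1, 3), Pow(-1789, -1)) = Mul(Rational(-1, 3), Rational(-1, 1789)) = Rational(1, 5367) ≈ 0.00018632)
Add(Add(a, Mul(-1, F)), m) = Add(Add(Rational(865, 2), Mul(-1, 1427)), Rational(1, 5367)) = Add(Add(Rational(865, 2), -1427), Rational(1, 5367)) = Add(Rational(-1989, 2), Rational(1, 5367)) = Rational(-10674961, 10734)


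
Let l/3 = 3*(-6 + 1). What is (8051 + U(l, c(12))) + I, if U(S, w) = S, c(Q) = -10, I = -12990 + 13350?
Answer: 8366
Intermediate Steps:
I = 360
l = -45 (l = 3*(3*(-6 + 1)) = 3*(3*(-5)) = 3*(-15) = -45)
(8051 + U(l, c(12))) + I = (8051 - 45) + 360 = 8006 + 360 = 8366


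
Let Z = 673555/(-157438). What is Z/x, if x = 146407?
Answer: -673555/23050025266 ≈ -2.9221e-5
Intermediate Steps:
Z = -673555/157438 (Z = 673555*(-1/157438) = -673555/157438 ≈ -4.2782)
Z/x = -673555/157438/146407 = -673555/157438*1/146407 = -673555/23050025266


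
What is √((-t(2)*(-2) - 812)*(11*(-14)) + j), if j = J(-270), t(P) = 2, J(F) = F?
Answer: √124162 ≈ 352.37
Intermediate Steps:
j = -270
√((-t(2)*(-2) - 812)*(11*(-14)) + j) = √((-1*2*(-2) - 812)*(11*(-14)) - 270) = √((-2*(-2) - 812)*(-154) - 270) = √((4 - 812)*(-154) - 270) = √(-808*(-154) - 270) = √(124432 - 270) = √124162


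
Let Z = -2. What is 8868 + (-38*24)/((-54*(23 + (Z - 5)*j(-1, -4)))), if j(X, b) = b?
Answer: 4070564/459 ≈ 8868.3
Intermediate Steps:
8868 + (-38*24)/((-54*(23 + (Z - 5)*j(-1, -4)))) = 8868 + (-38*24)/((-54*(23 + (-2 - 5)*(-4)))) = 8868 - 912*(-1/(54*(23 - 7*(-4)))) = 8868 - 912*(-1/(54*(23 + 28))) = 8868 - 912/((-54*51)) = 8868 - 912/(-2754) = 8868 - 912*(-1/2754) = 8868 + 152/459 = 4070564/459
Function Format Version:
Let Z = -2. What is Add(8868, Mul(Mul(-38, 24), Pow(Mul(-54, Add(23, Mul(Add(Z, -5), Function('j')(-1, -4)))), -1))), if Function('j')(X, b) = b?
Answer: Rational(4070564, 459) ≈ 8868.3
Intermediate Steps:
Add(8868, Mul(Mul(-38, 24), Pow(Mul(-54, Add(23, Mul(Add(Z, -5), Function('j')(-1, -4)))), -1))) = Add(8868, Mul(Mul(-38, 24), Pow(Mul(-54, Add(23, Mul(Add(-2, -5), -4))), -1))) = Add(8868, Mul(-912, Pow(Mul(-54, Add(23, Mul(-7, -4))), -1))) = Add(8868, Mul(-912, Pow(Mul(-54, Add(23, 28)), -1))) = Add(8868, Mul(-912, Pow(Mul(-54, 51), -1))) = Add(8868, Mul(-912, Pow(-2754, -1))) = Add(8868, Mul(-912, Rational(-1, 2754))) = Add(8868, Rational(152, 459)) = Rational(4070564, 459)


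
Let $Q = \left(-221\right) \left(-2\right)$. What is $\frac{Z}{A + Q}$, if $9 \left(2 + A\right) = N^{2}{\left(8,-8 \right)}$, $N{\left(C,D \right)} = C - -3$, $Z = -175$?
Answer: $- \frac{225}{583} \approx -0.38593$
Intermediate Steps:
$N{\left(C,D \right)} = 3 + C$ ($N{\left(C,D \right)} = C + 3 = 3 + C$)
$A = \frac{103}{9}$ ($A = -2 + \frac{\left(3 + 8\right)^{2}}{9} = -2 + \frac{11^{2}}{9} = -2 + \frac{1}{9} \cdot 121 = -2 + \frac{121}{9} = \frac{103}{9} \approx 11.444$)
$Q = 442$
$\frac{Z}{A + Q} = - \frac{175}{\frac{103}{9} + 442} = - \frac{175}{\frac{4081}{9}} = \left(-175\right) \frac{9}{4081} = - \frac{225}{583}$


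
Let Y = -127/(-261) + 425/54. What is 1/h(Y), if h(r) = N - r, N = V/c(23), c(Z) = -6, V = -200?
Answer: 1566/39113 ≈ 0.040038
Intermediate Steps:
Y = 13087/1566 (Y = -127*(-1/261) + 425*(1/54) = 127/261 + 425/54 = 13087/1566 ≈ 8.3570)
N = 100/3 (N = -200/(-6) = -200*(-⅙) = 100/3 ≈ 33.333)
h(r) = 100/3 - r
1/h(Y) = 1/(100/3 - 1*13087/1566) = 1/(100/3 - 13087/1566) = 1/(39113/1566) = 1566/39113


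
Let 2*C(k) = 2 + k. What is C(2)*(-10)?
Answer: -20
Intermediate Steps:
C(k) = 1 + k/2 (C(k) = (2 + k)/2 = 1 + k/2)
C(2)*(-10) = (1 + (1/2)*2)*(-10) = (1 + 1)*(-10) = 2*(-10) = -20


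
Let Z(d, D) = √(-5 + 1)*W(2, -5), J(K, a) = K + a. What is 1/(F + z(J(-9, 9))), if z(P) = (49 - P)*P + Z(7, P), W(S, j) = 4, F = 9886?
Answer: 4943/48866530 - 2*I/24433265 ≈ 0.00010115 - 8.1856e-8*I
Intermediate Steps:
Z(d, D) = 8*I (Z(d, D) = √(-5 + 1)*4 = √(-4)*4 = (2*I)*4 = 8*I)
z(P) = 8*I + P*(49 - P) (z(P) = (49 - P)*P + 8*I = P*(49 - P) + 8*I = 8*I + P*(49 - P))
1/(F + z(J(-9, 9))) = 1/(9886 + (-(-9 + 9)² + 8*I + 49*(-9 + 9))) = 1/(9886 + (-1*0² + 8*I + 49*0)) = 1/(9886 + (-1*0 + 8*I + 0)) = 1/(9886 + (0 + 8*I + 0)) = 1/(9886 + 8*I) = (9886 - 8*I)/97733060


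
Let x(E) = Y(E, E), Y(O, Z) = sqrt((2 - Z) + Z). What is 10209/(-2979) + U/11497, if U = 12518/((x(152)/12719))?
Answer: -3403/993 + 79608221*sqrt(2)/11497 ≈ 9789.0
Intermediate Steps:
Y(O, Z) = sqrt(2)
x(E) = sqrt(2)
U = 79608221*sqrt(2) (U = 12518/((sqrt(2)/12719)) = 12518*(12719*sqrt(2)/2) = 79608221*sqrt(2) ≈ 1.1258e+8)
10209/(-2979) + U/11497 = 10209/(-2979) + (79608221*sqrt(2))/11497 = 10209*(-1/2979) + (79608221*sqrt(2))*(1/11497) = -3403/993 + 79608221*sqrt(2)/11497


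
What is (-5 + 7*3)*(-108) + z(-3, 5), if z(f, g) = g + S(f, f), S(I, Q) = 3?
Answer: -1720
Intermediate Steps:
z(f, g) = 3 + g (z(f, g) = g + 3 = 3 + g)
(-5 + 7*3)*(-108) + z(-3, 5) = (-5 + 7*3)*(-108) + (3 + 5) = (-5 + 21)*(-108) + 8 = 16*(-108) + 8 = -1728 + 8 = -1720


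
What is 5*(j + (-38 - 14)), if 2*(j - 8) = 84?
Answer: -10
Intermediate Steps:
j = 50 (j = 8 + (½)*84 = 8 + 42 = 50)
5*(j + (-38 - 14)) = 5*(50 + (-38 - 14)) = 5*(50 - 52) = 5*(-2) = -10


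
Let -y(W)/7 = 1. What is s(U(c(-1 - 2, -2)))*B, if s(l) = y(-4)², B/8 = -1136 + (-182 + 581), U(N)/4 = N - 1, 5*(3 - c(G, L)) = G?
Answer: -288904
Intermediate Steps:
y(W) = -7 (y(W) = -7*1 = -7)
c(G, L) = 3 - G/5
U(N) = -4 + 4*N (U(N) = 4*(N - 1) = 4*(-1 + N) = -4 + 4*N)
B = -5896 (B = 8*(-1136 + (-182 + 581)) = 8*(-1136 + 399) = 8*(-737) = -5896)
s(l) = 49 (s(l) = (-7)² = 49)
s(U(c(-1 - 2, -2)))*B = 49*(-5896) = -288904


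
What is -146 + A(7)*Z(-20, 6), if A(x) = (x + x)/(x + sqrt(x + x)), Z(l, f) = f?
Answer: -646/5 - 12*sqrt(14)/5 ≈ -138.18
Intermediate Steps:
A(x) = 2*x/(x + sqrt(2)*sqrt(x)) (A(x) = (2*x)/(x + sqrt(2*x)) = (2*x)/(x + sqrt(2)*sqrt(x)) = 2*x/(x + sqrt(2)*sqrt(x)))
-146 + A(7)*Z(-20, 6) = -146 + (2*7/(7 + sqrt(2)*sqrt(7)))*6 = -146 + (2*7/(7 + sqrt(14)))*6 = -146 + (14/(7 + sqrt(14)))*6 = -146 + 84/(7 + sqrt(14))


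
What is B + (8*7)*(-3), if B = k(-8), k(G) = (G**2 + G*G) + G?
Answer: -48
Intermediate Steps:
k(G) = G + 2*G**2 (k(G) = (G**2 + G**2) + G = 2*G**2 + G = G + 2*G**2)
B = 120 (B = -8*(1 + 2*(-8)) = -8*(1 - 16) = -8*(-15) = 120)
B + (8*7)*(-3) = 120 + (8*7)*(-3) = 120 + 56*(-3) = 120 - 168 = -48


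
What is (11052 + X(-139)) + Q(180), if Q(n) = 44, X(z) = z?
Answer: 10957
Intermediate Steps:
(11052 + X(-139)) + Q(180) = (11052 - 139) + 44 = 10913 + 44 = 10957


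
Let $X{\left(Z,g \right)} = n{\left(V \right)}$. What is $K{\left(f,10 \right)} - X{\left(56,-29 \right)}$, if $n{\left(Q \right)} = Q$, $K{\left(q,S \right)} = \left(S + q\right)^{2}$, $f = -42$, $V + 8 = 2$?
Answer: $1030$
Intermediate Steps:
$V = -6$ ($V = -8 + 2 = -6$)
$X{\left(Z,g \right)} = -6$
$K{\left(f,10 \right)} - X{\left(56,-29 \right)} = \left(10 - 42\right)^{2} - -6 = \left(-32\right)^{2} + 6 = 1024 + 6 = 1030$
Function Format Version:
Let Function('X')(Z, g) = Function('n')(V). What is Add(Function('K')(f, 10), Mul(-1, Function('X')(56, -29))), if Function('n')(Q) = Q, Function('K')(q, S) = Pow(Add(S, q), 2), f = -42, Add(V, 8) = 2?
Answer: 1030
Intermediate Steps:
V = -6 (V = Add(-8, 2) = -6)
Function('X')(Z, g) = -6
Add(Function('K')(f, 10), Mul(-1, Function('X')(56, -29))) = Add(Pow(Add(10, -42), 2), Mul(-1, -6)) = Add(Pow(-32, 2), 6) = Add(1024, 6) = 1030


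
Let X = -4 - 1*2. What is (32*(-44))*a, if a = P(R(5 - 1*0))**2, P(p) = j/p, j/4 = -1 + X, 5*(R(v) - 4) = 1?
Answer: -563200/9 ≈ -62578.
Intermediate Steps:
X = -6 (X = -4 - 2 = -6)
R(v) = 21/5 (R(v) = 4 + (1/5)*1 = 4 + 1/5 = 21/5)
j = -28 (j = 4*(-1 - 6) = 4*(-7) = -28)
P(p) = -28/p
a = 400/9 (a = (-28/21/5)**2 = (-28*5/21)**2 = (-20/3)**2 = 400/9 ≈ 44.444)
(32*(-44))*a = (32*(-44))*(400/9) = -1408*400/9 = -563200/9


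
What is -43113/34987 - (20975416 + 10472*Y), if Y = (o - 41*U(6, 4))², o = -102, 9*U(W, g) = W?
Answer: -61761694726361/314883 ≈ -1.9614e+8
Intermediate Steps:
U(W, g) = W/9
Y = 150544/9 (Y = (-102 - 41*6/9)² = (-102 - 41*⅔)² = (-102 - 82/3)² = (-388/3)² = 150544/9 ≈ 16727.)
-43113/34987 - (20975416 + 10472*Y) = -43113/34987 - 10472/(1/(150544/9 + 2003)) = -43113*1/34987 - 10472/(1/(168571/9)) = -43113/34987 - 10472/9/168571 = -43113/34987 - 10472*168571/9 = -43113/34987 - 1765275512/9 = -61761694726361/314883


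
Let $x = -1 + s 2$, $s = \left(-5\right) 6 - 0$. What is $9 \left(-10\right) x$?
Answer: $5490$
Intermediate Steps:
$s = -30$ ($s = -30 + 0 = -30$)
$x = -61$ ($x = -1 - 60 = -61$)
$9 \left(-10\right) x = 9 \left(-10\right) \left(-61\right) = \left(-90\right) \left(-61\right) = 5490$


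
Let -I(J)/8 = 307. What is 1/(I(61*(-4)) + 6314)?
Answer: 1/3858 ≈ 0.00025920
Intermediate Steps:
I(J) = -2456 (I(J) = -8*307 = -2456)
1/(I(61*(-4)) + 6314) = 1/(-2456 + 6314) = 1/3858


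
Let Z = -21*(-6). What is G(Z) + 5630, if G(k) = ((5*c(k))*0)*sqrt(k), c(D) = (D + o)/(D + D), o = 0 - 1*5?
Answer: 5630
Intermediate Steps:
o = -5 (o = 0 - 5 = -5)
c(D) = (-5 + D)/(2*D) (c(D) = (D - 5)/(D + D) = (-5 + D)/((2*D)) = (-5 + D)*(1/(2*D)) = (-5 + D)/(2*D))
Z = 126
G(k) = 0 (G(k) = ((5*((-5 + k)/(2*k)))*0)*sqrt(k) = ((5*(-5 + k)/(2*k))*0)*sqrt(k) = 0*sqrt(k) = 0)
G(Z) + 5630 = 0 + 5630 = 5630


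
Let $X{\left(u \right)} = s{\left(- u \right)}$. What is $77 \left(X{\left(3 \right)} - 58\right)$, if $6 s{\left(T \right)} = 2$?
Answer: $- \frac{13321}{3} \approx -4440.3$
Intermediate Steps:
$s{\left(T \right)} = \frac{1}{3}$ ($s{\left(T \right)} = \frac{1}{6} \cdot 2 = \frac{1}{3}$)
$X{\left(u \right)} = \frac{1}{3}$
$77 \left(X{\left(3 \right)} - 58\right) = 77 \left(\frac{1}{3} - 58\right) = 77 \left(- \frac{173}{3}\right) = - \frac{13321}{3}$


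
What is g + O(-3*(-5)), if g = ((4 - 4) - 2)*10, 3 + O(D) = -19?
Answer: -42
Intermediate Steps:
O(D) = -22 (O(D) = -3 - 19 = -22)
g = -20 (g = (0 - 2)*10 = -2*10 = -20)
g + O(-3*(-5)) = -20 - 22 = -42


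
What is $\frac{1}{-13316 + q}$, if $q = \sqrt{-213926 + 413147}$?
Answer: $- \frac{13316}{177116635} - \frac{\sqrt{199221}}{177116635} \approx -7.7702 \cdot 10^{-5}$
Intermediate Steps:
$q = \sqrt{199221} \approx 446.34$
$\frac{1}{-13316 + q} = \frac{1}{-13316 + \sqrt{199221}}$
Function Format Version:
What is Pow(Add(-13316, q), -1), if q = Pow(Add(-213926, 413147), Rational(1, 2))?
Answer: Add(Rational(-13316, 177116635), Mul(Rational(-1, 177116635), Pow(199221, Rational(1, 2)))) ≈ -7.7702e-5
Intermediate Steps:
q = Pow(199221, Rational(1, 2)) ≈ 446.34
Pow(Add(-13316, q), -1) = Pow(Add(-13316, Pow(199221, Rational(1, 2))), -1)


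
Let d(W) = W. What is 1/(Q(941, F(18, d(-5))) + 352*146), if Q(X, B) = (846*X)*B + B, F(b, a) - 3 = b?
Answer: 1/16769219 ≈ 5.9633e-8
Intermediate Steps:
F(b, a) = 3 + b
Q(X, B) = B + 846*B*X (Q(X, B) = 846*B*X + B = B + 846*B*X)
1/(Q(941, F(18, d(-5))) + 352*146) = 1/((3 + 18)*(1 + 846*941) + 352*146) = 1/(21*(1 + 796086) + 51392) = 1/(21*796087 + 51392) = 1/(16717827 + 51392) = 1/16769219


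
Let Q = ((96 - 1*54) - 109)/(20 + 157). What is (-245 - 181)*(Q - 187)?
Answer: 4709572/59 ≈ 79823.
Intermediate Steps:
Q = -67/177 (Q = ((96 - 54) - 109)/177 = (42 - 109)*(1/177) = -67*1/177 = -67/177 ≈ -0.37853)
(-245 - 181)*(Q - 187) = (-245 - 181)*(-67/177 - 187) = -426*(-33166/177) = 4709572/59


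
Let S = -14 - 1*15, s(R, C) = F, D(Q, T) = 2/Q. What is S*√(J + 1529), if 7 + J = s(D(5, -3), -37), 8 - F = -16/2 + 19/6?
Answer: -29*√55254/6 ≈ -1136.1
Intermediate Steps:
F = 77/6 (F = 8 - (-16/2 + 19/6) = 8 - (-16*½ + 19*(⅙)) = 8 - (-8 + 19/6) = 8 - 1*(-29/6) = 8 + 29/6 = 77/6 ≈ 12.833)
s(R, C) = 77/6
J = 35/6 (J = -7 + 77/6 = 35/6 ≈ 5.8333)
S = -29 (S = -14 - 15 = -29)
S*√(J + 1529) = -29*√(35/6 + 1529) = -29*√55254/6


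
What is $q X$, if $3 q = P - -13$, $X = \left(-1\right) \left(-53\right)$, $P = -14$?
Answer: $- \frac{53}{3} \approx -17.667$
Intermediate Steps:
$X = 53$
$q = - \frac{1}{3}$ ($q = \frac{-14 - -13}{3} = \frac{-14 + 13}{3} = \frac{1}{3} \left(-1\right) = - \frac{1}{3} \approx -0.33333$)
$q X = \left(- \frac{1}{3}\right) 53 = - \frac{53}{3}$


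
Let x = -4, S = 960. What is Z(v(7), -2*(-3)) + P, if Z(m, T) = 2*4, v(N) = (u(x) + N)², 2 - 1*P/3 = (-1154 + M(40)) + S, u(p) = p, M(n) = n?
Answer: 476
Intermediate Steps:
P = 468 (P = 6 - 3*((-1154 + 40) + 960) = 6 - 3*(-1114 + 960) = 6 - 3*(-154) = 6 + 462 = 468)
v(N) = (-4 + N)²
Z(m, T) = 8
Z(v(7), -2*(-3)) + P = 8 + 468 = 476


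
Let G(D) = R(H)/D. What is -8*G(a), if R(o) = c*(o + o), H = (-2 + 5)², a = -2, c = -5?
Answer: -360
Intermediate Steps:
H = 9 (H = 3² = 9)
R(o) = -10*o (R(o) = -5*(o + o) = -10*o)
G(D) = -90/D (G(D) = (-10*9)/D = -90/D)
-8*G(a) = -(-720)/(-2) = -(-720)*(-1)/2 = -8*45 = -360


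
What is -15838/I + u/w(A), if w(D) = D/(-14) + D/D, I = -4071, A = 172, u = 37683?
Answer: -13577231/4071 ≈ -3335.1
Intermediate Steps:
w(D) = 1 - D/14 (w(D) = D*(-1/14) + 1 = -D/14 + 1 = 1 - D/14)
-15838/I + u/w(A) = -15838/(-4071) + 37683/(1 - 1/14*172) = -15838*(-1/4071) + 37683/(1 - 86/7) = 15838/4071 + 37683/(-79/7) = 15838/4071 + 37683*(-7/79) = 15838/4071 - 3339 = -13577231/4071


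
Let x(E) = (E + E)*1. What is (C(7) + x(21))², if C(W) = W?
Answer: 2401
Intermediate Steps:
x(E) = 2*E (x(E) = (2*E)*1 = 2*E)
(C(7) + x(21))² = (7 + 2*21)² = (7 + 42)² = 49² = 2401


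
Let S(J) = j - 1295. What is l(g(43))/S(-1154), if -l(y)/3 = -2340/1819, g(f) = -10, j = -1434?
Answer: -7020/4964051 ≈ -0.0014142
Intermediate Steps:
S(J) = -2729 (S(J) = -1434 - 1295 = -2729)
l(y) = 7020/1819 (l(y) = -(-7020)/1819 = -3*(-2340/1819) = 7020/1819)
l(g(43))/S(-1154) = (7020/1819)/(-2729) = (7020/1819)*(-1/2729) = -7020/4964051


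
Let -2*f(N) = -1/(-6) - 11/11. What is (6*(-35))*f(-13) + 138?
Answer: 101/2 ≈ 50.500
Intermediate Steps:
f(N) = 5/12 (f(N) = -(-1/(-6) - 11/11)/2 = -(-1*(-⅙) - 11*1/11)/2 = -(⅙ - 1)/2 = -½*(-⅚) = 5/12)
(6*(-35))*f(-13) + 138 = (6*(-35))*(5/12) + 138 = -210*5/12 + 138 = -175/2 + 138 = 101/2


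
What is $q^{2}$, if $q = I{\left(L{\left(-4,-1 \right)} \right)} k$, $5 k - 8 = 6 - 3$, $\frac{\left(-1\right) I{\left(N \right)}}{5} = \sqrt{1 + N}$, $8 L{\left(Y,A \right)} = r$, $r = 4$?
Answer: $\frac{363}{2} \approx 181.5$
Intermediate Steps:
$L{\left(Y,A \right)} = \frac{1}{2}$ ($L{\left(Y,A \right)} = \frac{1}{8} \cdot 4 = \frac{1}{2}$)
$I{\left(N \right)} = - 5 \sqrt{1 + N}$
$k = \frac{11}{5}$ ($k = \frac{8}{5} + \frac{6 - 3}{5} = \frac{8}{5} + \frac{1}{5} \cdot 3 = \frac{8}{5} + \frac{3}{5} = \frac{11}{5} \approx 2.2$)
$q = - \frac{11 \sqrt{6}}{2}$ ($q = - 5 \sqrt{1 + \frac{1}{2}} \cdot \frac{11}{5} = - 5 \sqrt{\frac{3}{2}} \cdot \frac{11}{5} = - 5 \frac{\sqrt{6}}{2} \cdot \frac{11}{5} = - \frac{5 \sqrt{6}}{2} \cdot \frac{11}{5} = - \frac{11 \sqrt{6}}{2} \approx -13.472$)
$q^{2} = \left(- \frac{11 \sqrt{6}}{2}\right)^{2} = \frac{363}{2}$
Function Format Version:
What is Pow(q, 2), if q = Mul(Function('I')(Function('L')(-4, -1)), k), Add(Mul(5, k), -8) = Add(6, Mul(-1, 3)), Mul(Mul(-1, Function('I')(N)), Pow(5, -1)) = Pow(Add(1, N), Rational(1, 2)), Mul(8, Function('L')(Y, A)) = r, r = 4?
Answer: Rational(363, 2) ≈ 181.50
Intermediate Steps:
Function('L')(Y, A) = Rational(1, 2) (Function('L')(Y, A) = Mul(Rational(1, 8), 4) = Rational(1, 2))
Function('I')(N) = Mul(-5, Pow(Add(1, N), Rational(1, 2)))
k = Rational(11, 5) (k = Add(Rational(8, 5), Mul(Rational(1, 5), Add(6, Mul(-1, 3)))) = Add(Rational(8, 5), Mul(Rational(1, 5), Add(6, -3))) = Add(Rational(8, 5), Mul(Rational(1, 5), 3)) = Add(Rational(8, 5), Rational(3, 5)) = Rational(11, 5) ≈ 2.2000)
q = Mul(Rational(-11, 2), Pow(6, Rational(1, 2))) (q = Mul(Mul(-5, Pow(Add(1, Rational(1, 2)), Rational(1, 2))), Rational(11, 5)) = Mul(Mul(-5, Pow(Rational(3, 2), Rational(1, 2))), Rational(11, 5)) = Mul(Mul(-5, Mul(Rational(1, 2), Pow(6, Rational(1, 2)))), Rational(11, 5)) = Mul(Mul(Rational(-5, 2), Pow(6, Rational(1, 2))), Rational(11, 5)) = Mul(Rational(-11, 2), Pow(6, Rational(1, 2))) ≈ -13.472)
Pow(q, 2) = Pow(Mul(Rational(-11, 2), Pow(6, Rational(1, 2))), 2) = Rational(363, 2)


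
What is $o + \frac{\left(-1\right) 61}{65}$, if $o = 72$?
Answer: $\frac{4619}{65} \approx 71.062$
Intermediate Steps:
$o + \frac{\left(-1\right) 61}{65} = 72 + \frac{\left(-1\right) 61}{65} = 72 + \frac{1}{65} \left(-61\right) = 72 - \frac{61}{65} = \frac{4619}{65}$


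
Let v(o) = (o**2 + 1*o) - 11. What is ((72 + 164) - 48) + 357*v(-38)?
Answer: 498203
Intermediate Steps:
v(o) = -11 + o + o**2 (v(o) = (o**2 + o) - 11 = (o + o**2) - 11 = -11 + o + o**2)
((72 + 164) - 48) + 357*v(-38) = ((72 + 164) - 48) + 357*(-11 - 38 + (-38)**2) = (236 - 48) + 357*(-11 - 38 + 1444) = 188 + 357*1395 = 188 + 498015 = 498203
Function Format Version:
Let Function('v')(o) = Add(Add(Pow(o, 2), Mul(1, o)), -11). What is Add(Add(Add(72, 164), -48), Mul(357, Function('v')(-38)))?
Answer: 498203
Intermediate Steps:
Function('v')(o) = Add(-11, o, Pow(o, 2)) (Function('v')(o) = Add(Add(Pow(o, 2), o), -11) = Add(Add(o, Pow(o, 2)), -11) = Add(-11, o, Pow(o, 2)))
Add(Add(Add(72, 164), -48), Mul(357, Function('v')(-38))) = Add(Add(Add(72, 164), -48), Mul(357, Add(-11, -38, Pow(-38, 2)))) = Add(Add(236, -48), Mul(357, Add(-11, -38, 1444))) = Add(188, Mul(357, 1395)) = Add(188, 498015) = 498203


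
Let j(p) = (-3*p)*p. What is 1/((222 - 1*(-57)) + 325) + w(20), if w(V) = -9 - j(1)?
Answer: -3623/604 ≈ -5.9983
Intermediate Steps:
j(p) = -3*p²
w(V) = -6 (w(V) = -9 - (-3)*1² = -9 - (-3) = -9 - 1*(-3) = -9 + 3 = -6)
1/((222 - 1*(-57)) + 325) + w(20) = 1/((222 - 1*(-57)) + 325) - 6 = 1/((222 + 57) + 325) - 6 = 1/(279 + 325) - 6 = 1/604 - 6 = -3623/604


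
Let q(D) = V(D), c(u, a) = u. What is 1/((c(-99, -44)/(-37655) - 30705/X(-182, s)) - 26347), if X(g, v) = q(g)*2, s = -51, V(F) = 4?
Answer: -301240/9092966263 ≈ -3.3129e-5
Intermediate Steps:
q(D) = 4
X(g, v) = 8 (X(g, v) = 4*2 = 8)
1/((c(-99, -44)/(-37655) - 30705/X(-182, s)) - 26347) = 1/((-99/(-37655) - 30705/8) - 26347) = 1/((-99*(-1/37655) - 30705*⅛) - 26347) = 1/((99/37655 - 30705/8) - 26347) = 1/(-1156195983/301240 - 26347) = 1/(-9092966263/301240) = -301240/9092966263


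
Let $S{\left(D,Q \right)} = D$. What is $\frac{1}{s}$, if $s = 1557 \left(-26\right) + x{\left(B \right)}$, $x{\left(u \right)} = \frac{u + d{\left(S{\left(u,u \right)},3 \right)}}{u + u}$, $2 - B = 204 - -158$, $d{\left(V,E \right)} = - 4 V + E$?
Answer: $- \frac{240}{9716041} \approx -2.4701 \cdot 10^{-5}$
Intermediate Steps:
$d{\left(V,E \right)} = E - 4 V$
$B = -360$ ($B = 2 - \left(204 - -158\right) = 2 - \left(204 + 158\right) = 2 - 362 = -360$)
$x{\left(u \right)} = \frac{3 - 3 u}{2 u}$ ($x{\left(u \right)} = \frac{u - \left(-3 + 4 u\right)}{u + u} = \frac{3 - 3 u}{2 u}$)
$s = - \frac{9716041}{240}$ ($s = 1557 \left(-26\right) + \frac{3 \left(1 - -360\right)}{2 \left(-360\right)} = -40482 + \frac{3}{2} \left(- \frac{1}{360}\right) \left(1 + 360\right) = -40482 + \frac{3}{2} \left(- \frac{1}{360}\right) 361 = -40482 - \frac{361}{240} = - \frac{9716041}{240} \approx -40484.0$)
$\frac{1}{s} = \frac{1}{- \frac{9716041}{240}} = - \frac{240}{9716041}$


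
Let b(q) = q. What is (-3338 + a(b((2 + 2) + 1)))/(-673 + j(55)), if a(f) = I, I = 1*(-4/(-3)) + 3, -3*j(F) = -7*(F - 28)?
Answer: 10001/1830 ≈ 5.4650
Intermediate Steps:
j(F) = -196/3 + 7*F/3 (j(F) = -(-7)*(F - 28)/3 = -(-7)*(-28 + F)/3 = -(196 - 7*F)/3 = -196/3 + 7*F/3)
I = 13/3 (I = 1*(-4*(-1/3)) + 3 = 1*(4/3) + 3 = 4/3 + 3 = 13/3 ≈ 4.3333)
a(f) = 13/3
(-3338 + a(b((2 + 2) + 1)))/(-673 + j(55)) = (-3338 + 13/3)/(-673 + (-196/3 + (7/3)*55)) = -10001/(3*(-673 + (-196/3 + 385/3))) = -10001/(3*(-673 + 63)) = -10001/3/(-610) = -10001/3*(-1/610) = 10001/1830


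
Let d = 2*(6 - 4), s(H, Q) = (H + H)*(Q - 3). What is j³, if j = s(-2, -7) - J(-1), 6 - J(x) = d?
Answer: 54872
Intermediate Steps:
s(H, Q) = 2*H*(-3 + Q) (s(H, Q) = (2*H)*(-3 + Q) = 2*H*(-3 + Q))
d = 4 (d = 2*2 = 4)
J(x) = 2 (J(x) = 6 - 1*4 = 6 - 4 = 2)
j = 38 (j = 2*(-2)*(-3 - 7) - 1*2 = 2*(-2)*(-10) - 2 = 40 - 2 = 38)
j³ = 38³ = 54872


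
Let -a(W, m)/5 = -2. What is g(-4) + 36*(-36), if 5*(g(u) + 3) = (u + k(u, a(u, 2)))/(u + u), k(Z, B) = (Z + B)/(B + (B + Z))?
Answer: -415651/320 ≈ -1298.9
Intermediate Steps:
a(W, m) = 10 (a(W, m) = -5*(-2) = 10)
k(Z, B) = (B + Z)/(Z + 2*B)
g(u) = -3 + (u + (10 + u)/(20 + u))/(10*u) (g(u) = -3 + ((u + (10 + u)/(u + 2*10))/(u + u))/5 = -3 + ((u + (10 + u)/(u + 20))/((2*u)))/5 = -3 + ((u + (10 + u)/(20 + u))*(1/(2*u)))/5 = -3 + ((u + (10 + u)/(20 + u))/(2*u))/5 = -3 + (u + (10 + u)/(20 + u))/(10*u))
g(-4) + 36*(-36) = (⅒)*(10 - 4 - 29*(-4)*(20 - 4))/(-4*(20 - 4)) + 36*(-36) = (⅒)*(-¼)*(10 - 4 - 29*(-4)*16)/16 - 1296 = (⅒)*(-¼)*(1/16)*(10 - 4 + 1856) - 1296 = (⅒)*(-¼)*(1/16)*1862 - 1296 = -931/320 - 1296 = -415651/320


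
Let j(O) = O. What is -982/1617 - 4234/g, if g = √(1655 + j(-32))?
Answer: -982/1617 - 4234*√1623/1623 ≈ -105.70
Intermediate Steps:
g = √1623 (g = √(1655 - 32) = √1623 ≈ 40.286)
-982/1617 - 4234/g = -982/1617 - 4234*√1623/1623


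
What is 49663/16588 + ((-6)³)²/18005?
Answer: 128316311/22974380 ≈ 5.5852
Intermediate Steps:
49663/16588 + ((-6)³)²/18005 = 49663*(1/16588) + (-216)²*(1/18005) = 49663/16588 + 46656*(1/18005) = 49663/16588 + 46656/18005 = 128316311/22974380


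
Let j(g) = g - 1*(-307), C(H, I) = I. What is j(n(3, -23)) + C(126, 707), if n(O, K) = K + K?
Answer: 968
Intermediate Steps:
n(O, K) = 2*K
j(g) = 307 + g (j(g) = g + 307 = 307 + g)
j(n(3, -23)) + C(126, 707) = (307 + 2*(-23)) + 707 = (307 - 46) + 707 = 261 + 707 = 968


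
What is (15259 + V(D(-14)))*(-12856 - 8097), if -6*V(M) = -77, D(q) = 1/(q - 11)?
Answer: -1919944343/6 ≈ -3.1999e+8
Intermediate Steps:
D(q) = 1/(-11 + q)
V(M) = 77/6 (V(M) = -⅙*(-77) = 77/6)
(15259 + V(D(-14)))*(-12856 - 8097) = (15259 + 77/6)*(-12856 - 8097) = (91631/6)*(-20953) = -1919944343/6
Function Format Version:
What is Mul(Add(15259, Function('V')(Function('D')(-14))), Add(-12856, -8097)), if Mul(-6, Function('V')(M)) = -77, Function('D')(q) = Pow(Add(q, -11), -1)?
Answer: Rational(-1919944343, 6) ≈ -3.1999e+8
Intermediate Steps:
Function('D')(q) = Pow(Add(-11, q), -1)
Function('V')(M) = Rational(77, 6) (Function('V')(M) = Mul(Rational(-1, 6), -77) = Rational(77, 6))
Mul(Add(15259, Function('V')(Function('D')(-14))), Add(-12856, -8097)) = Mul(Add(15259, Rational(77, 6)), Add(-12856, -8097)) = Mul(Rational(91631, 6), -20953) = Rational(-1919944343, 6)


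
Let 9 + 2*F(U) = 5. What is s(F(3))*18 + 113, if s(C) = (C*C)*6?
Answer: 545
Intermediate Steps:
F(U) = -2 (F(U) = -9/2 + (½)*5 = -9/2 + 5/2 = -2)
s(C) = 6*C² (s(C) = C²*6 = 6*C²)
s(F(3))*18 + 113 = (6*(-2)²)*18 + 113 = (6*4)*18 + 113 = 24*18 + 113 = 432 + 113 = 545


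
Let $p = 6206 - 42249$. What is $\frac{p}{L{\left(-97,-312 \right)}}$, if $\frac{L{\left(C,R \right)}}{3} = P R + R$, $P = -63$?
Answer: $- \frac{36043}{58032} \approx -0.62109$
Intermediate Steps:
$p = -36043$
$L{\left(C,R \right)} = - 186 R$ ($L{\left(C,R \right)} = 3 \left(- 63 R + R\right) = 3 \left(- 62 R\right) = - 186 R$)
$\frac{p}{L{\left(-97,-312 \right)}} = - \frac{36043}{\left(-186\right) \left(-312\right)} = - \frac{36043}{58032}$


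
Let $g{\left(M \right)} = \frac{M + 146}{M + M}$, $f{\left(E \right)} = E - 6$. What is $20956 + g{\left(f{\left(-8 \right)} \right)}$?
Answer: $\frac{146659}{7} \approx 20951.0$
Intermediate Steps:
$f{\left(E \right)} = -6 + E$ ($f{\left(E \right)} = E - 6 = -6 + E$)
$g{\left(M \right)} = \frac{146 + M}{2 M}$
$20956 + g{\left(f{\left(-8 \right)} \right)} = 20956 + \frac{146 - 14}{2 \left(-6 - 8\right)} = 20956 + \frac{146 - 14}{2 \left(-14\right)} = 20956 + \frac{1}{2} \left(- \frac{1}{14}\right) 132 = 20956 - \frac{33}{7} = \frac{146659}{7}$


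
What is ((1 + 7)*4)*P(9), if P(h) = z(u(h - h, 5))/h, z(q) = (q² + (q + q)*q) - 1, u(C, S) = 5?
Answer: 2368/9 ≈ 263.11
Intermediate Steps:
z(q) = -1 + 3*q² (z(q) = (q² + (2*q)*q) - 1 = (q² + 2*q²) - 1 = 3*q² - 1 = -1 + 3*q²)
P(h) = 74/h (P(h) = (-1 + 3*5²)/h = (-1 + 3*25)/h = (-1 + 75)/h = 74/h)
((1 + 7)*4)*P(9) = ((1 + 7)*4)*(74/9) = (8*4)*(74*(⅑)) = 32*(74/9) = 2368/9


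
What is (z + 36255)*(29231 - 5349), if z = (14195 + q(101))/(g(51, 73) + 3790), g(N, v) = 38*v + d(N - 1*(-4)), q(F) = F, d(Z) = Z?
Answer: 5731349019362/6619 ≈ 8.6589e+8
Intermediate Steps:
g(N, v) = 4 + N + 38*v (g(N, v) = 38*v + (N - 1*(-4)) = 38*v + (N + 4) = 38*v + (4 + N) = 4 + N + 38*v)
z = 14296/6619 (z = (14195 + 101)/((4 + 51 + 38*73) + 3790) = 14296/((4 + 51 + 2774) + 3790) = 14296/(2829 + 3790) = 14296/6619 ≈ 2.1598)
(z + 36255)*(29231 - 5349) = (14296/6619 + 36255)*(29231 - 5349) = (239986141/6619)*23882 = 5731349019362/6619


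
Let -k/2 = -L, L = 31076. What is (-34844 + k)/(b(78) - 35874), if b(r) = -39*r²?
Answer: -13654/136575 ≈ -0.099974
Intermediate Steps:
k = 62152 (k = -(-2)*31076 = -2*(-31076) = 62152)
(-34844 + k)/(b(78) - 35874) = (-34844 + 62152)/(-39*78² - 35874) = 27308/(-39*6084 - 35874) = 27308/(-237276 - 35874) = 27308/(-273150) = 27308*(-1/273150) = -13654/136575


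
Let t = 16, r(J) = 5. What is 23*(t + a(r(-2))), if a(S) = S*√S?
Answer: 368 + 115*√5 ≈ 625.15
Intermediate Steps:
a(S) = S^(3/2)
23*(t + a(r(-2))) = 23*(16 + 5^(3/2)) = 23*(16 + 5*√5) = 368 + 115*√5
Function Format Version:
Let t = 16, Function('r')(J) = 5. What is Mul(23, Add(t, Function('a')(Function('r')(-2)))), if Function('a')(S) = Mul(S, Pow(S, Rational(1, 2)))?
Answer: Add(368, Mul(115, Pow(5, Rational(1, 2)))) ≈ 625.15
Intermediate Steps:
Function('a')(S) = Pow(S, Rational(3, 2))
Mul(23, Add(t, Function('a')(Function('r')(-2)))) = Mul(23, Add(16, Pow(5, Rational(3, 2)))) = Mul(23, Add(16, Mul(5, Pow(5, Rational(1, 2))))) = Add(368, Mul(115, Pow(5, Rational(1, 2))))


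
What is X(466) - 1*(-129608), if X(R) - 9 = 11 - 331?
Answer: 129297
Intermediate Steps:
X(R) = -311 (X(R) = 9 + (11 - 331) = 9 - 320 = -311)
X(466) - 1*(-129608) = -311 - 1*(-129608) = -311 + 129608 = 129297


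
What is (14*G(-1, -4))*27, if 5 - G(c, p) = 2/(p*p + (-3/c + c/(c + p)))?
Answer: 14805/8 ≈ 1850.6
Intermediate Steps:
G(c, p) = 5 - 2/(p² - 3/c + c/(c + p)) (G(c, p) = 5 - 2/(p*p + (-3/c + c/(c + p))) = 5 - 2/(p² + (-3/c + c/(c + p))) = 5 - 2/(p² - 3/c + c/(c + p)))
(14*G(-1, -4))*27 = (14*((-15*(-1) - 15*(-4) + 3*(-1)² - 2*(-1)*(-4) + 5*(-1)*(-4)³ + 5*(-1)²*(-4)²)/((-1)² - 3*(-1) - 3*(-4) - 1*(-4)³ + (-1)²*(-4)²)))*27 = (14*((15 + 60 + 3*1 - 8 + 5*(-1)*(-64) + 5*1*16)/(1 + 3 + 12 - 1*(-64) + 1*16)))*27 = (14*((15 + 60 + 3 - 8 + 320 + 80)/(1 + 3 + 12 + 64 + 16)))*27 = (14*(470/96))*27 = (14*((1/96)*470))*27 = (14*(235/48))*27 = (1645/24)*27 = 14805/8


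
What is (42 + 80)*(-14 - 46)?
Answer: -7320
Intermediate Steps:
(42 + 80)*(-14 - 46) = 122*(-60) = -7320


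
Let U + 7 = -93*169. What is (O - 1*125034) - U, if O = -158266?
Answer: -267576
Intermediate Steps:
U = -15724 (U = -7 - 93*169 = -7 - 15717 = -15724)
(O - 1*125034) - U = (-158266 - 1*125034) - 1*(-15724) = (-158266 - 125034) + 15724 = -283300 + 15724 = -267576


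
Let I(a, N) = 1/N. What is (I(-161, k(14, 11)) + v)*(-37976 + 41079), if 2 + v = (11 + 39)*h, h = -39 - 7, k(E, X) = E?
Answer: -100000381/14 ≈ -7.1429e+6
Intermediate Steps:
h = -46
v = -2302 (v = -2 + (11 + 39)*(-46) = -2 + 50*(-46) = -2 - 2300 = -2302)
(I(-161, k(14, 11)) + v)*(-37976 + 41079) = (1/14 - 2302)*(-37976 + 41079) = (1/14 - 2302)*3103 = -32227/14*3103 = -100000381/14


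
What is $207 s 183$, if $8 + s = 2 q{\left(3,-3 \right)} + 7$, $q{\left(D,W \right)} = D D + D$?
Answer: $871263$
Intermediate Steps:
$q{\left(D,W \right)} = D + D^{2}$ ($q{\left(D,W \right)} = D^{2} + D = D + D^{2}$)
$s = 23$ ($s = -8 + \left(2 \cdot 3 \left(1 + 3\right) + 7\right) = -8 + \left(2 \cdot 3 \cdot 4 + 7\right) = -8 + \left(2 \cdot 12 + 7\right) = -8 + \left(24 + 7\right) = -8 + 31 = 23$)
$207 s 183 = 207 \cdot 23 \cdot 183 = 4761 \cdot 183 = 871263$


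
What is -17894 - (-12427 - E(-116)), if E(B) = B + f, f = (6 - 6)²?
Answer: -5583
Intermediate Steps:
f = 0 (f = 0² = 0)
E(B) = B (E(B) = B + 0 = B)
-17894 - (-12427 - E(-116)) = -17894 - (-12427 - 1*(-116)) = -17894 - (-12427 + 116) = -17894 - 1*(-12311) = -17894 + 12311 = -5583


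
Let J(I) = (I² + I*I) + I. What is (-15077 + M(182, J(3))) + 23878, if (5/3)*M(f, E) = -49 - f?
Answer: 43312/5 ≈ 8662.4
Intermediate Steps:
J(I) = I + 2*I² (J(I) = (I² + I²) + I = 2*I² + I = I + 2*I²)
M(f, E) = -147/5 - 3*f/5 (M(f, E) = 3*(-49 - f)/5 = -147/5 - 3*f/5)
(-15077 + M(182, J(3))) + 23878 = (-15077 + (-147/5 - ⅗*182)) + 23878 = (-15077 + (-147/5 - 546/5)) + 23878 = (-15077 - 693/5) + 23878 = -76078/5 + 23878 = 43312/5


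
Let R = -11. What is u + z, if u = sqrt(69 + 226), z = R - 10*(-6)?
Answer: 49 + sqrt(295) ≈ 66.176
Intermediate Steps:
z = 49 (z = -11 - 10*(-6) = -11 + 60 = 49)
u = sqrt(295) ≈ 17.176
u + z = sqrt(295) + 49 = 49 + sqrt(295)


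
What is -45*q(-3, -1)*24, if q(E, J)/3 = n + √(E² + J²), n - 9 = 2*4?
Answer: -55080 - 3240*√10 ≈ -65326.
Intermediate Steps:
n = 17 (n = 9 + 2*4 = 9 + 8 = 17)
q(E, J) = 51 + 3*√(E² + J²) (q(E, J) = 3*(17 + √(E² + J²)) = 51 + 3*√(E² + J²))
-45*q(-3, -1)*24 = -45*(51 + 3*√((-3)² + (-1)²))*24 = -45*(51 + 3*√(9 + 1))*24 = -45*(51 + 3*√10)*24 = (-2295 - 135*√10)*24 = -55080 - 3240*√10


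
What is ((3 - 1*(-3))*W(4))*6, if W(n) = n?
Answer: 144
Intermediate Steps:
((3 - 1*(-3))*W(4))*6 = ((3 - 1*(-3))*4)*6 = ((3 + 3)*4)*6 = (6*4)*6 = 24*6 = 144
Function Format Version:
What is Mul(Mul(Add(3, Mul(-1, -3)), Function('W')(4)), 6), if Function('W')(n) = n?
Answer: 144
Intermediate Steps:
Mul(Mul(Add(3, Mul(-1, -3)), Function('W')(4)), 6) = Mul(Mul(Add(3, Mul(-1, -3)), 4), 6) = Mul(Mul(Add(3, 3), 4), 6) = Mul(Mul(6, 4), 6) = Mul(24, 6) = 144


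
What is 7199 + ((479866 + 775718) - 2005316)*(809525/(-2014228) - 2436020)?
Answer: 919677598832404648/503557 ≈ 1.8264e+12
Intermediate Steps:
7199 + ((479866 + 775718) - 2005316)*(809525/(-2014228) - 2436020) = 7199 + (1255584 - 2005316)*(809525*(-1/2014228) - 2436020) = 7199 - 749732*(-809525/2014228 - 2436020) = 7199 - 749732*(-4906700502085/2014228) = 7199 + 919677595207297805/503557 = 919677598832404648/503557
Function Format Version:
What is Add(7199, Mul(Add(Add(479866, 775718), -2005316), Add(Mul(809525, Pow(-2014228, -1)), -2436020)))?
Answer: Rational(919677598832404648, 503557) ≈ 1.8264e+12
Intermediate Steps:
Add(7199, Mul(Add(Add(479866, 775718), -2005316), Add(Mul(809525, Pow(-2014228, -1)), -2436020))) = Add(7199, Mul(Add(1255584, -2005316), Add(Mul(809525, Rational(-1, 2014228)), -2436020))) = Add(7199, Mul(-749732, Add(Rational(-809525, 2014228), -2436020))) = Add(7199, Mul(-749732, Rational(-4906700502085, 2014228))) = Add(7199, Rational(919677595207297805, 503557)) = Rational(919677598832404648, 503557)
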